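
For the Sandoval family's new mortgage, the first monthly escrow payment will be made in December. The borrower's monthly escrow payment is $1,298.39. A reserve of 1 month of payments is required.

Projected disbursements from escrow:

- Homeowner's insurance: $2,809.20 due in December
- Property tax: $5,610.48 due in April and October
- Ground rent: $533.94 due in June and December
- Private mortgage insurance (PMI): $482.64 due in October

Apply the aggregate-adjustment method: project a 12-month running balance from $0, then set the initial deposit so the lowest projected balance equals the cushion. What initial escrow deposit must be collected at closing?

Cushion = 1 × $1,298.39 = $1,298.39
Trial balance (start $0, +$1,298.39 each month, − disbursements):
  Dec: +$1,298.39 − $3,343.14 → -$2,044.75
  Jan: +$1,298.39 → -$746.36
  Feb: +$1,298.39 → $552.03
  Mar: +$1,298.39 → $1,850.42
  Apr: +$1,298.39 − $5,610.48 → -$2,461.67
  May: +$1,298.39 → -$1,163.28
  Jun: +$1,298.39 − $533.94 → -$398.83
  Jul: +$1,298.39 → $899.56
  Aug: +$1,298.39 → $2,197.95
  Sep: +$1,298.39 → $3,496.34
  Oct: +$1,298.39 − $6,093.12 → -$1,298.39
  Nov: +$1,298.39 → $0.00
Lowest trial balance = -$2,461.67 (Apr)
Initial deposit = cushion − low point = $1,298.39 − (-$2,461.67) = $3,760.06

$3,760.06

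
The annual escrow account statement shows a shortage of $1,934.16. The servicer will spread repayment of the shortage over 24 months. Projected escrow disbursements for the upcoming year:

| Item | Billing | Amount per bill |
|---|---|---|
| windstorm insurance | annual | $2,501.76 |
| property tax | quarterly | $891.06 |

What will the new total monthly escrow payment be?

$586.09

Windstorm insurance: $2,501.76/yr
Property tax: $891.06 × 4 = $3,564.24/yr
Annual escrow total = $6,066.00
Per month = $6,066.00 / 12 = $505.50
Monthly shortage recovery: $1,934.16 / 24 = $80.59
New monthly escrow = $505.50 + $80.59 = $586.09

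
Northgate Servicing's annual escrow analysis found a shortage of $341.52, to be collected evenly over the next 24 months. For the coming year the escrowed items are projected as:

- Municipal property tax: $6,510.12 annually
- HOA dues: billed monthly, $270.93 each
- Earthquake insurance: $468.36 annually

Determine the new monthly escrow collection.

Municipal property tax — $6,510.12/yr
HOA dues — $270.93 × 12 = $3,251.16/yr
Earthquake insurance — $468.36/yr
Yearly total = $6,510.12 + $3,251.16 + $468.36 = $10,229.64
Monthly = $10,229.64 ÷ 12 = $852.47
Shortage spread = $341.52 ÷ 24 = $14.23/mo
New monthly escrow = $852.47 + $14.23 = $866.70

$866.70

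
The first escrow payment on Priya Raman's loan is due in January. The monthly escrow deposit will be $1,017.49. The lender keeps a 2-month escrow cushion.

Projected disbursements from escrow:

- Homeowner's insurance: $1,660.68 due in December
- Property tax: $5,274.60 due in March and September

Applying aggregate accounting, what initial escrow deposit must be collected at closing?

$4,257.11

Cushion = 2 × $1,017.49 = $2,034.98
Trial balance (start $0, +$1,017.49 each month, − disbursements):
  Jan: +$1,017.49 → $1,017.49
  Feb: +$1,017.49 → $2,034.98
  Mar: +$1,017.49 − $5,274.60 → -$2,222.13
  Apr: +$1,017.49 → -$1,204.64
  May: +$1,017.49 → -$187.15
  Jun: +$1,017.49 → $830.34
  Jul: +$1,017.49 → $1,847.83
  Aug: +$1,017.49 → $2,865.32
  Sep: +$1,017.49 − $5,274.60 → -$1,391.79
  Oct: +$1,017.49 → -$374.30
  Nov: +$1,017.49 → $643.19
  Dec: +$1,017.49 − $1,660.68 → $0.00
Lowest trial balance = -$2,222.13 (Mar)
Initial deposit = cushion − low point = $2,034.98 − (-$2,222.13) = $4,257.11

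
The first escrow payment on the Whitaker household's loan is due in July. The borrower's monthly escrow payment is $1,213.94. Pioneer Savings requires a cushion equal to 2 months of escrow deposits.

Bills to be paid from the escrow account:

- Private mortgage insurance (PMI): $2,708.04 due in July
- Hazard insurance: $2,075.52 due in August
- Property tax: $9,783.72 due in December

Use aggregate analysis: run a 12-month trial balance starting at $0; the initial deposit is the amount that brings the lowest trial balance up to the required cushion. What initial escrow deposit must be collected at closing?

$9,711.52

Cushion = 2 × $1,213.94 = $2,427.88
Trial balance (start $0, +$1,213.94 each month, − disbursements):
  Jul: +$1,213.94 − $2,708.04 → -$1,494.10
  Aug: +$1,213.94 − $2,075.52 → -$2,355.68
  Sep: +$1,213.94 → -$1,141.74
  Oct: +$1,213.94 → $72.20
  Nov: +$1,213.94 → $1,286.14
  Dec: +$1,213.94 − $9,783.72 → -$7,283.64
  Jan: +$1,213.94 → -$6,069.70
  Feb: +$1,213.94 → -$4,855.76
  Mar: +$1,213.94 → -$3,641.82
  Apr: +$1,213.94 → -$2,427.88
  May: +$1,213.94 → -$1,213.94
  Jun: +$1,213.94 → $0.00
Lowest trial balance = -$7,283.64 (Dec)
Initial deposit = cushion − low point = $2,427.88 − (-$7,283.64) = $9,711.52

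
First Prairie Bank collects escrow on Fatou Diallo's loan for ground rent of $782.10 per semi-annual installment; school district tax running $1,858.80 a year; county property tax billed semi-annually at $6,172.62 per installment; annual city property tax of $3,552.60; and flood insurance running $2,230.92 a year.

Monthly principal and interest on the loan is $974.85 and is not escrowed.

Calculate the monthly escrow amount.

Ground rent: $782.10 × 2 = $1,564.20 per year
School district tax: $1,858.80 per year
County property tax: $6,172.62 × 2 = $12,345.24 per year
City property tax: $3,552.60 per year
Flood insurance: $2,230.92 per year
Total annual escrow = $1,564.20 + $1,858.80 + $12,345.24 + $3,552.60 + $2,230.92 = $21,551.76
Monthly escrow = $21,551.76 ÷ 12 = $1,795.98

$1,795.98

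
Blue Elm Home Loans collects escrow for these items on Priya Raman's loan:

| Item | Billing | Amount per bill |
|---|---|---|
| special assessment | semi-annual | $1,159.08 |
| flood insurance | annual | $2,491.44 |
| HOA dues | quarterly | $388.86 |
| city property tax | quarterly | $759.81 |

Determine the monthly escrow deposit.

Special assessment = $1,159.08 × 2 = $2,318.16 per year
Flood insurance = $2,491.44 per year
HOA dues = $388.86 × 4 = $1,555.44 per year
City property tax = $759.81 × 4 = $3,039.24 per year
Yearly total = $2,318.16 + $2,491.44 + $1,555.44 + $3,039.24 = $9,404.28
Monthly = $9,404.28 ÷ 12 = $783.69

$783.69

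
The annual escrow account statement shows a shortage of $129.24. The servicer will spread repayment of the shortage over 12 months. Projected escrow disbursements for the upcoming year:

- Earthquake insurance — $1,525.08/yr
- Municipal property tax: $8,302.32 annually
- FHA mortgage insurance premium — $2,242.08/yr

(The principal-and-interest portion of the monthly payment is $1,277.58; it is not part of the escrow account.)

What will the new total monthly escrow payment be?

Earthquake insurance = $1,525.08/yr
Municipal property tax = $8,302.32/yr
FHA mortgage insurance premium = $2,242.08/yr
Total annual escrow = $1,525.08 + $8,302.32 + $2,242.08 = $12,069.48
Monthly escrow = $12,069.48 ÷ 12 = $1,005.79
Shortage per month = $129.24 ÷ 12 = $10.77
Adjusted monthly = $1,005.79 + $10.77 = $1,016.56

$1,016.56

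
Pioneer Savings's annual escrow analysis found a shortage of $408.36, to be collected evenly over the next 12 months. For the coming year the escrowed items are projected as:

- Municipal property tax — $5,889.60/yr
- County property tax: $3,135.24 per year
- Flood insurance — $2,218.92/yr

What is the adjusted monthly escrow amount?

$971.01

Municipal property tax: $5,889.60/yr
County property tax: $3,135.24/yr
Flood insurance: $2,218.92/yr
Combined annual = $5,889.60 + $3,135.24 + $2,218.92 = $11,243.76
Monthly escrow = $11,243.76 / 12 = $936.98
Shortage per month = $408.36 ÷ 12 = $34.03
New monthly escrow = $936.98 + $34.03 = $971.01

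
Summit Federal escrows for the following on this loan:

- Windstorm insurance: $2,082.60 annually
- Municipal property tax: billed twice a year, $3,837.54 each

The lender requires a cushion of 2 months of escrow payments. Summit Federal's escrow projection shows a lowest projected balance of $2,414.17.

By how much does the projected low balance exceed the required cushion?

Windstorm insurance = $2,082.60/yr
Municipal property tax = $3,837.54 × 2 = $7,675.08/yr
Combined annual = $2,082.60 + $7,675.08 = $9,757.68
Base monthly escrow = $9,757.68 / 12 = $813.14
Cushion = 2 × $813.14 = $1,626.28
Excess over cushion: $2,414.17 − $1,626.28 = $787.89

$787.89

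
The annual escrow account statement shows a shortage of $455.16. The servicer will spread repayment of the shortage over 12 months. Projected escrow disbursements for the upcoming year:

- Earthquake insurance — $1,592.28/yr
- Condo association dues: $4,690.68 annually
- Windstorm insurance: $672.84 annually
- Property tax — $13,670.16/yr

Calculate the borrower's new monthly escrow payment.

Earthquake insurance — $1,592.28 annually
Condo association dues — $4,690.68 annually
Windstorm insurance — $672.84 annually
Property tax — $13,670.16 annually
Total per year = $20,625.96
Monthly = $20,625.96 / 12 = $1,718.83
Shortage per month = $455.16 / 12 = $37.93
New monthly escrow = $1,718.83 + $37.93 = $1,756.76

$1,756.76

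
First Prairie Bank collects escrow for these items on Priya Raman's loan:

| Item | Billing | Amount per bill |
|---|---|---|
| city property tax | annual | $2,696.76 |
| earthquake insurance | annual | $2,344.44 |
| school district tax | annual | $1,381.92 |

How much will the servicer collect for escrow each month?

$535.26

City property tax — $2,696.76 annually
Earthquake insurance — $2,344.44 annually
School district tax — $1,381.92 annually
Annual escrow total = $2,696.76 + $2,344.44 + $1,381.92 = $6,423.12
Base monthly escrow = $6,423.12 ÷ 12 = $535.26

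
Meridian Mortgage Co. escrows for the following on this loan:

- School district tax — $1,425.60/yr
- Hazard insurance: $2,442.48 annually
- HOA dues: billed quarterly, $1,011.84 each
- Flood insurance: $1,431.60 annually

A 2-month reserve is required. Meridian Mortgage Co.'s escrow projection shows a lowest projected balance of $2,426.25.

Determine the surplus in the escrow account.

$868.41

School district tax — $1,425.60
Hazard insurance — $2,442.48
HOA dues — $1,011.84 × 4 = $4,047.36
Flood insurance — $1,431.60
Total per year = $1,425.60 + $2,442.48 + $4,047.36 + $1,431.60 = $9,347.04
Base monthly escrow = $9,347.04 ÷ 12 = $778.92
Required cushion = 2 × $778.92 = $1,557.84
Excess over cushion: $2,426.25 − $1,557.84 = $868.41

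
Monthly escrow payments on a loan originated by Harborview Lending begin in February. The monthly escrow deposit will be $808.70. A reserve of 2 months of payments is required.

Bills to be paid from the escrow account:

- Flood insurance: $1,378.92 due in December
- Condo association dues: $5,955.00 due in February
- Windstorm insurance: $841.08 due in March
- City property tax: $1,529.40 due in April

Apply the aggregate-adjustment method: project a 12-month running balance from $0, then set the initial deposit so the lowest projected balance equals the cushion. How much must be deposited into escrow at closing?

Cushion = 2 × $808.70 = $1,617.40
Trial balance (start $0, +$808.70 each month, − disbursements):
  Feb: +$808.70 − $5,955.00 → -$5,146.30
  Mar: +$808.70 − $841.08 → -$5,178.68
  Apr: +$808.70 − $1,529.40 → -$5,899.38
  May: +$808.70 → -$5,090.68
  Jun: +$808.70 → -$4,281.98
  Jul: +$808.70 → -$3,473.28
  Aug: +$808.70 → -$2,664.58
  Sep: +$808.70 → -$1,855.88
  Oct: +$808.70 → -$1,047.18
  Nov: +$808.70 → -$238.48
  Dec: +$808.70 − $1,378.92 → -$808.70
  Jan: +$808.70 → $0.00
Lowest trial balance = -$5,899.38 (Apr)
Initial deposit = cushion − low point = $1,617.40 − (-$5,899.38) = $7,516.78

$7,516.78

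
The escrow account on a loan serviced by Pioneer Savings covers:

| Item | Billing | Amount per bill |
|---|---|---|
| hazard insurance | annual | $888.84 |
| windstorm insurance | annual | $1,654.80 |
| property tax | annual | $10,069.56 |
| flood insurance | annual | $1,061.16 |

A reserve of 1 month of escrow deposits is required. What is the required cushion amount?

$1,139.53

Hazard insurance = $888.84/yr
Windstorm insurance = $1,654.80/yr
Property tax = $10,069.56/yr
Flood insurance = $1,061.16/yr
Annual escrow total = $13,674.36
Monthly escrow = $13,674.36 ÷ 12 = $1,139.53
Reserve = 1 × $1,139.53 = $1,139.53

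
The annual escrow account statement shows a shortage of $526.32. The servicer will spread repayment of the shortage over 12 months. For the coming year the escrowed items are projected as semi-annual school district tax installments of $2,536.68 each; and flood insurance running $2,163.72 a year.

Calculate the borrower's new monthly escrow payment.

$646.95

School district tax = $2,536.68 × 2 = $5,073.36
Flood insurance = $2,163.72
Total per year = $7,237.08
Monthly escrow = $7,237.08 / 12 = $603.09
Monthly shortage recovery: $526.32 / 12 = $43.86
New monthly escrow = $603.09 + $43.86 = $646.95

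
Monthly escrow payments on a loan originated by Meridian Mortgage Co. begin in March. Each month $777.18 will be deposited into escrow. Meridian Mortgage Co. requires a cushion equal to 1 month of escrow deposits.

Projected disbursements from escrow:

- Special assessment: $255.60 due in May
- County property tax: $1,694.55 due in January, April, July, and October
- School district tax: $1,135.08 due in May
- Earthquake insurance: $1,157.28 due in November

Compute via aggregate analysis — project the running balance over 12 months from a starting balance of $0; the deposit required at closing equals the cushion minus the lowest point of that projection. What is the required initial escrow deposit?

$1,671.06

Cushion = 1 × $777.18 = $777.18
Trial balance (start $0, +$777.18 each month, − disbursements):
  Mar: +$777.18 → $777.18
  Apr: +$777.18 − $1,694.55 → -$140.19
  May: +$777.18 − $1,390.68 → -$753.69
  Jun: +$777.18 → $23.49
  Jul: +$777.18 − $1,694.55 → -$893.88
  Aug: +$777.18 → -$116.70
  Sep: +$777.18 → $660.48
  Oct: +$777.18 − $1,694.55 → -$256.89
  Nov: +$777.18 − $1,157.28 → -$636.99
  Dec: +$777.18 → $140.19
  Jan: +$777.18 − $1,694.55 → -$777.18
  Feb: +$777.18 → $0.00
Lowest trial balance = -$893.88 (Jul)
Initial deposit = cushion − low point = $777.18 − (-$893.88) = $1,671.06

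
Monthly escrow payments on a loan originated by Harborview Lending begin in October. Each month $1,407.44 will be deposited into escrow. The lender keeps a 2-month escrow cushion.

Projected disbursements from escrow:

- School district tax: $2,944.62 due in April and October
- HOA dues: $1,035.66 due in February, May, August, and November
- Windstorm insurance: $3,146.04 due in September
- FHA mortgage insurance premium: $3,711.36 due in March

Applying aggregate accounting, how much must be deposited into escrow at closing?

Cushion = 2 × $1,407.44 = $2,814.88
Trial balance (start $0, +$1,407.44 each month, − disbursements):
  Oct: +$1,407.44 − $2,944.62 → -$1,537.18
  Nov: +$1,407.44 − $1,035.66 → -$1,165.40
  Dec: +$1,407.44 → $242.04
  Jan: +$1,407.44 → $1,649.48
  Feb: +$1,407.44 − $1,035.66 → $2,021.26
  Mar: +$1,407.44 − $3,711.36 → -$282.66
  Apr: +$1,407.44 − $2,944.62 → -$1,819.84
  May: +$1,407.44 − $1,035.66 → -$1,448.06
  Jun: +$1,407.44 → -$40.62
  Jul: +$1,407.44 → $1,366.82
  Aug: +$1,407.44 − $1,035.66 → $1,738.60
  Sep: +$1,407.44 − $3,146.04 → $0.00
Lowest trial balance = -$1,819.84 (Apr)
Initial deposit = cushion − low point = $2,814.88 − (-$1,819.84) = $4,634.72

$4,634.72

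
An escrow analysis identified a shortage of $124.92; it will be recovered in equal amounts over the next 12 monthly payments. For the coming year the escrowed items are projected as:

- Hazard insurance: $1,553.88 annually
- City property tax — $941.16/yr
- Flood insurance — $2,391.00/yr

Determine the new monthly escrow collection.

$417.58

Hazard insurance: $1,553.88 annually
City property tax: $941.16 annually
Flood insurance: $2,391.00 annually
Combined annual = $4,886.04
Monthly = $4,886.04 / 12 = $407.17
Shortage spread = $124.92 / 12 = $10.41/mo
New monthly escrow = $407.17 + $10.41 = $417.58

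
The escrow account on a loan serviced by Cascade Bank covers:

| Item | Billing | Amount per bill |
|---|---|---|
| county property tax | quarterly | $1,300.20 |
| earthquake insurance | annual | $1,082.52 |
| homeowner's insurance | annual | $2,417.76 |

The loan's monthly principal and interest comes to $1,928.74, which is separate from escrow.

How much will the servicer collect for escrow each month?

$725.09

County property tax — $1,300.20 × 4 = $5,200.80
Earthquake insurance — $1,082.52
Homeowner's insurance — $2,417.76
Yearly total = $5,200.80 + $1,082.52 + $2,417.76 = $8,701.08
Monthly escrow = $8,701.08 ÷ 12 = $725.09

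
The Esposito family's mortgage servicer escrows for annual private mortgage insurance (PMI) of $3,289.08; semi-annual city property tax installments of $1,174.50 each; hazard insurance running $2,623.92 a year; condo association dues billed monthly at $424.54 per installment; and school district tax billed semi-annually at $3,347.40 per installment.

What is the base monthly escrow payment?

$1,670.94

Private mortgage insurance (PMI): $3,289.08/yr
City property tax: $1,174.50 × 2 = $2,349.00/yr
Hazard insurance: $2,623.92/yr
Condo association dues: $424.54 × 12 = $5,094.48/yr
School district tax: $3,347.40 × 2 = $6,694.80/yr
Yearly total = $3,289.08 + $2,349.00 + $2,623.92 + $5,094.48 + $6,694.80 = $20,051.28
Per month = $20,051.28 ÷ 12 = $1,670.94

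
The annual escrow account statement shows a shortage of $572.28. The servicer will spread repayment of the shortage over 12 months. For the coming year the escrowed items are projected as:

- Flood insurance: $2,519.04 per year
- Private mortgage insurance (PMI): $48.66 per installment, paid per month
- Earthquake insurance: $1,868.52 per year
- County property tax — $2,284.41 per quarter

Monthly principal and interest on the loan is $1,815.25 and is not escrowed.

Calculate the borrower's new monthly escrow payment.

$1,223.45

Flood insurance: $2,519.04 per year
Private mortgage insurance (PMI): $48.66 × 12 = $583.92 per year
Earthquake insurance: $1,868.52 per year
County property tax: $2,284.41 × 4 = $9,137.64 per year
Total annual escrow = $14,109.12
Monthly escrow = $14,109.12 / 12 = $1,175.76
Shortage spread = $572.28 / 12 = $47.69/mo
Adjusted monthly = $1,175.76 + $47.69 = $1,223.45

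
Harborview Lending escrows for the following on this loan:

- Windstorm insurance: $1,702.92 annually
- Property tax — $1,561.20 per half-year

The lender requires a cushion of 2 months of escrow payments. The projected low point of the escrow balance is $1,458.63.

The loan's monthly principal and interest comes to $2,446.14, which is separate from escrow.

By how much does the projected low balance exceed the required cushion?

$654.41

Windstorm insurance = $1,702.92/yr
Property tax = $1,561.20 × 2 = $3,122.40/yr
Total annual escrow = $4,825.32
Monthly = $4,825.32 / 12 = $402.11
Cushion = 2 × $402.11 = $804.22
Excess over cushion: $1,458.63 − $804.22 = $654.41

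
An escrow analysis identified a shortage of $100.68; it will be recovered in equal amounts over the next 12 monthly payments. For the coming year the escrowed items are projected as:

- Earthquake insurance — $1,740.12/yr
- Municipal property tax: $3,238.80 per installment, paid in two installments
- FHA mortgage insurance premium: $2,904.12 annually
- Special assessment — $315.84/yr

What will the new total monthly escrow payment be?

Earthquake insurance — $1,740.12 annually
Municipal property tax — $3,238.80 × 2 = $6,477.60 annually
FHA mortgage insurance premium — $2,904.12 annually
Special assessment — $315.84 annually
Yearly total = $1,740.12 + $6,477.60 + $2,904.12 + $315.84 = $11,437.68
Monthly = $11,437.68 ÷ 12 = $953.14
Monthly shortage recovery: $100.68 / 12 = $8.39
Adjusted monthly = $953.14 + $8.39 = $961.53

$961.53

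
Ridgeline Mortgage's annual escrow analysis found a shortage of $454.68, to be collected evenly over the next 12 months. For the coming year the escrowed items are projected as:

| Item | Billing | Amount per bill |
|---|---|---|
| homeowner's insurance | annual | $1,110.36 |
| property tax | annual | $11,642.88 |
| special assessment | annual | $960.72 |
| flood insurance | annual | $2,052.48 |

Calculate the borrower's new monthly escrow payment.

Homeowner's insurance: $1,110.36 per year
Property tax: $11,642.88 per year
Special assessment: $960.72 per year
Flood insurance: $2,052.48 per year
Yearly total = $15,766.44
Per month = $15,766.44 ÷ 12 = $1,313.87
Shortage spread = $454.68 / 12 = $37.89/mo
New monthly escrow = $1,313.87 + $37.89 = $1,351.76

$1,351.76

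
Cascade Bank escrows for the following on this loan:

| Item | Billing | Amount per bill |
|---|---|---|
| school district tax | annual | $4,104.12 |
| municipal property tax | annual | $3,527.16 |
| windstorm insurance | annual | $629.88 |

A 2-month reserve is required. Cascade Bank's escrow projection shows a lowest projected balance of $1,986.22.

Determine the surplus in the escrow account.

$609.36

School district tax: $4,104.12
Municipal property tax: $3,527.16
Windstorm insurance: $629.88
Total annual escrow = $4,104.12 + $3,527.16 + $629.88 = $8,261.16
Per month = $8,261.16 ÷ 12 = $688.43
Required cushion = 2 × $688.43 = $1,376.86
Surplus = $1,986.22 − $1,376.86 = $609.36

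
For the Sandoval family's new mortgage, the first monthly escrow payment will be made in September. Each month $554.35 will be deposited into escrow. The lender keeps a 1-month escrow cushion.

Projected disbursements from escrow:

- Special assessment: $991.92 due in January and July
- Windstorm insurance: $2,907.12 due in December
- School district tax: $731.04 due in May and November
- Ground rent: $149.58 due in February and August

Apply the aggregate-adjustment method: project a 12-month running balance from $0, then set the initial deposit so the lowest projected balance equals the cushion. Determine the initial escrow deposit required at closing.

$2,412.68

Cushion = 1 × $554.35 = $554.35
Trial balance (start $0, +$554.35 each month, − disbursements):
  Sep: +$554.35 → $554.35
  Oct: +$554.35 → $1,108.70
  Nov: +$554.35 − $731.04 → $932.01
  Dec: +$554.35 − $2,907.12 → -$1,420.76
  Jan: +$554.35 − $991.92 → -$1,858.33
  Feb: +$554.35 − $149.58 → -$1,453.56
  Mar: +$554.35 → -$899.21
  Apr: +$554.35 → -$344.86
  May: +$554.35 − $731.04 → -$521.55
  Jun: +$554.35 → $32.80
  Jul: +$554.35 − $991.92 → -$404.77
  Aug: +$554.35 − $149.58 → $0.00
Lowest trial balance = -$1,858.33 (Jan)
Initial deposit = cushion − low point = $554.35 − (-$1,858.33) = $2,412.68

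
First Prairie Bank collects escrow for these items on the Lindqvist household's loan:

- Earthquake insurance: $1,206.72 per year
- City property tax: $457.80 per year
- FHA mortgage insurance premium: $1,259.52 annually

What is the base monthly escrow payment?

Earthquake insurance — $1,206.72 per year
City property tax — $457.80 per year
FHA mortgage insurance premium — $1,259.52 per year
Combined annual = $2,924.04
Monthly escrow = $2,924.04 / 12 = $243.67

$243.67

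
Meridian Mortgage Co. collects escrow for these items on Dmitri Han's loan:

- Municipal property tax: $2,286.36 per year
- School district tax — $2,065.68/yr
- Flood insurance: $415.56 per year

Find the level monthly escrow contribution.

Municipal property tax = $2,286.36/yr
School district tax = $2,065.68/yr
Flood insurance = $415.56/yr
Total annual escrow = $4,767.60
Monthly escrow = $4,767.60 ÷ 12 = $397.30

$397.30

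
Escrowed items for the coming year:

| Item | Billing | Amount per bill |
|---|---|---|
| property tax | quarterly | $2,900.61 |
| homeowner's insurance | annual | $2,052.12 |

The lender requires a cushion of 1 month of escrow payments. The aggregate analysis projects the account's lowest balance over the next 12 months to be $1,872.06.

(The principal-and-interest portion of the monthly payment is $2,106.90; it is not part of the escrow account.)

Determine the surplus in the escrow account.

$734.18

Property tax: $2,900.61 × 4 = $11,602.44 per year
Homeowner's insurance: $2,052.12 per year
Total per year = $11,602.44 + $2,052.12 = $13,654.56
Base monthly escrow = $13,654.56 ÷ 12 = $1,137.88
Required cushion = 1 × $1,137.88 = $1,137.88
Excess over cushion: $1,872.06 − $1,137.88 = $734.18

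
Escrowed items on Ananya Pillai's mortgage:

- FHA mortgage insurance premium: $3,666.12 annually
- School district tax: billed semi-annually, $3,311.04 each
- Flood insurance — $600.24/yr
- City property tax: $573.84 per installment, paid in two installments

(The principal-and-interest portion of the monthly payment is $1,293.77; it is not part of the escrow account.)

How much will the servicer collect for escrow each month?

FHA mortgage insurance premium — $3,666.12/yr
School district tax — $3,311.04 × 2 = $6,622.08/yr
Flood insurance — $600.24/yr
City property tax — $573.84 × 2 = $1,147.68/yr
Annual escrow total = $3,666.12 + $6,622.08 + $600.24 + $1,147.68 = $12,036.12
Monthly = $12,036.12 / 12 = $1,003.01

$1,003.01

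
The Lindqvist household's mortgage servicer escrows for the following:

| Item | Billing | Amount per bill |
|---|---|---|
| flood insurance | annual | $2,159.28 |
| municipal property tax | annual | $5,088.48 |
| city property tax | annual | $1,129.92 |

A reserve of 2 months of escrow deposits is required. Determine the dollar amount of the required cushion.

Flood insurance = $2,159.28 annually
Municipal property tax = $5,088.48 annually
City property tax = $1,129.92 annually
Yearly total = $8,377.68
Base monthly escrow = $8,377.68 / 12 = $698.14
Required cushion = 2 × $698.14 = $1,396.28

$1,396.28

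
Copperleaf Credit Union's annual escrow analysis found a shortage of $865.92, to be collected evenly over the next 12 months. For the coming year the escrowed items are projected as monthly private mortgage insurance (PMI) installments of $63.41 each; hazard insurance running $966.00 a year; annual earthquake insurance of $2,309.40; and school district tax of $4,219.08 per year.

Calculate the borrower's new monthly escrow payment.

$760.11

Private mortgage insurance (PMI): $63.41 × 12 = $760.92 per year
Hazard insurance: $966.00 per year
Earthquake insurance: $2,309.40 per year
School district tax: $4,219.08 per year
Combined annual = $760.92 + $966.00 + $2,309.40 + $4,219.08 = $8,255.40
Monthly escrow = $8,255.40 ÷ 12 = $687.95
Monthly shortage recovery: $865.92 / 12 = $72.16
Adjusted monthly = $687.95 + $72.16 = $760.11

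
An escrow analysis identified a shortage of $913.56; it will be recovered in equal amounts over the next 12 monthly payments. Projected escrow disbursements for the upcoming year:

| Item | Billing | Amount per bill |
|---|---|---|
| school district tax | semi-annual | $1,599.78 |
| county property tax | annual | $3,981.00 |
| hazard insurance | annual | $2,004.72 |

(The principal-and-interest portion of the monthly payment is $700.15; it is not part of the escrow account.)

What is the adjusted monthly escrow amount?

$841.57

School district tax — $1,599.78 × 2 = $3,199.56
County property tax — $3,981.00
Hazard insurance — $2,004.72
Annual escrow total = $9,185.28
Monthly escrow = $9,185.28 ÷ 12 = $765.44
Monthly shortage recovery: $913.56 / 12 = $76.13
New monthly escrow = $765.44 + $76.13 = $841.57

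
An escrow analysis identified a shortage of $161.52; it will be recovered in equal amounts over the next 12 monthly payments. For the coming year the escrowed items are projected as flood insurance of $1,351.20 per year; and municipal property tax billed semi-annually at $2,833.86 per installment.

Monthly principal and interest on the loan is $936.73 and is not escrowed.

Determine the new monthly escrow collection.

Flood insurance — $1,351.20/yr
Municipal property tax — $2,833.86 × 2 = $5,667.72/yr
Yearly total = $7,018.92
Per month = $7,018.92 ÷ 12 = $584.91
Monthly shortage recovery: $161.52 / 12 = $13.46
Adjusted monthly = $584.91 + $13.46 = $598.37

$598.37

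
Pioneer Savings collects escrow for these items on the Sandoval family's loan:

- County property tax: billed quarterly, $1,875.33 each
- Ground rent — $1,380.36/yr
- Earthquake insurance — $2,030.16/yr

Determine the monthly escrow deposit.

County property tax: $1,875.33 × 4 = $7,501.32/yr
Ground rent: $1,380.36/yr
Earthquake insurance: $2,030.16/yr
Total annual escrow = $10,911.84
Per month = $10,911.84 ÷ 12 = $909.32

$909.32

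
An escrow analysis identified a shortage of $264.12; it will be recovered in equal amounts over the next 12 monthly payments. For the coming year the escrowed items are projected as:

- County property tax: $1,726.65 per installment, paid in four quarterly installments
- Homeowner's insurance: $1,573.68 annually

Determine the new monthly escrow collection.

$728.70

County property tax — $1,726.65 × 4 = $6,906.60 per year
Homeowner's insurance — $1,573.68 per year
Total annual escrow = $8,480.28
Base monthly escrow = $8,480.28 ÷ 12 = $706.69
Monthly shortage recovery: $264.12 ÷ 12 = $22.01
New monthly escrow = $706.69 + $22.01 = $728.70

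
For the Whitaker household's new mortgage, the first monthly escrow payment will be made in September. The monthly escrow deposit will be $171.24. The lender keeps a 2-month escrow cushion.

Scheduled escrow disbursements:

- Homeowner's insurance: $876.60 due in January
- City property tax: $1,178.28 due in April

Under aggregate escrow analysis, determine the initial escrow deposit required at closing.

$1,027.44

Cushion = 2 × $171.24 = $342.48
Trial balance (start $0, +$171.24 each month, − disbursements):
  Sep: +$171.24 → $171.24
  Oct: +$171.24 → $342.48
  Nov: +$171.24 → $513.72
  Dec: +$171.24 → $684.96
  Jan: +$171.24 − $876.60 → -$20.40
  Feb: +$171.24 → $150.84
  Mar: +$171.24 → $322.08
  Apr: +$171.24 − $1,178.28 → -$684.96
  May: +$171.24 → -$513.72
  Jun: +$171.24 → -$342.48
  Jul: +$171.24 → -$171.24
  Aug: +$171.24 → $0.00
Lowest trial balance = -$684.96 (Apr)
Initial deposit = cushion − low point = $342.48 − (-$684.96) = $1,027.44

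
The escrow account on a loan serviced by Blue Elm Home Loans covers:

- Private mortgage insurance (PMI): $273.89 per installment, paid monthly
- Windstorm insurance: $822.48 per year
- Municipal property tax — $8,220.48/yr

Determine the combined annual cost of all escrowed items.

$12,329.64

Private mortgage insurance (PMI): $273.89 × 12 = $3,286.68/yr
Windstorm insurance: $822.48/yr
Municipal property tax: $8,220.48/yr
Total per year = $12,329.64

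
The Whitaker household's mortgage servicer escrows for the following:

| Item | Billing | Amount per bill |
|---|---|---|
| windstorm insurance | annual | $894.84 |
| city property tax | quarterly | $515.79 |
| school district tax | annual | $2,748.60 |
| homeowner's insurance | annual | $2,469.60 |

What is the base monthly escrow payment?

Windstorm insurance — $894.84 annually
City property tax — $515.79 × 4 = $2,063.16 annually
School district tax — $2,748.60 annually
Homeowner's insurance — $2,469.60 annually
Total annual escrow = $8,176.20
Monthly escrow = $8,176.20 / 12 = $681.35

$681.35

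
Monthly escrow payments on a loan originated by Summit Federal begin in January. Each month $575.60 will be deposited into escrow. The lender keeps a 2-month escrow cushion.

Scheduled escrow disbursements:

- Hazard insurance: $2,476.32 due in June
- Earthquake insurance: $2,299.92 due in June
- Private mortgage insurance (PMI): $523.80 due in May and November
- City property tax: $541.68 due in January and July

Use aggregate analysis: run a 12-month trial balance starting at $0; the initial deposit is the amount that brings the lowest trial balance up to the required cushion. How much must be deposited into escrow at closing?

Cushion = 2 × $575.60 = $1,151.20
Trial balance (start $0, +$575.60 each month, − disbursements):
  Jan: +$575.60 − $541.68 → $33.92
  Feb: +$575.60 → $609.52
  Mar: +$575.60 → $1,185.12
  Apr: +$575.60 → $1,760.72
  May: +$575.60 − $523.80 → $1,812.52
  Jun: +$575.60 − $4,776.24 → -$2,388.12
  Jul: +$575.60 − $541.68 → -$2,354.20
  Aug: +$575.60 → -$1,778.60
  Sep: +$575.60 → -$1,203.00
  Oct: +$575.60 → -$627.40
  Nov: +$575.60 − $523.80 → -$575.60
  Dec: +$575.60 → $0.00
Lowest trial balance = -$2,388.12 (Jun)
Initial deposit = cushion − low point = $1,151.20 − (-$2,388.12) = $3,539.32

$3,539.32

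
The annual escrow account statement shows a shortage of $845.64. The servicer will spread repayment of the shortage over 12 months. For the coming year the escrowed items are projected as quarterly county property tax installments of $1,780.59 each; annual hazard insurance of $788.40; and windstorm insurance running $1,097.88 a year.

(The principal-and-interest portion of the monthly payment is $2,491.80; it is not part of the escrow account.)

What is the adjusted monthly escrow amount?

$821.19

County property tax — $1,780.59 × 4 = $7,122.36 per year
Hazard insurance — $788.40 per year
Windstorm insurance — $1,097.88 per year
Total per year = $9,008.64
Base monthly escrow = $9,008.64 ÷ 12 = $750.72
Shortage per month = $845.64 / 12 = $70.47
Adjusted monthly = $750.72 + $70.47 = $821.19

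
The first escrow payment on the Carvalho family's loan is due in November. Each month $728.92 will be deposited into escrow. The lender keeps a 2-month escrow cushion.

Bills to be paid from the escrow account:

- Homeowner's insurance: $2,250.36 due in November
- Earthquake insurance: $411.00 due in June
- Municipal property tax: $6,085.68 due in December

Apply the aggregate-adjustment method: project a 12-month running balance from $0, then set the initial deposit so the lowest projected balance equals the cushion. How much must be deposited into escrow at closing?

Cushion = 2 × $728.92 = $1,457.84
Trial balance (start $0, +$728.92 each month, − disbursements):
  Nov: +$728.92 − $2,250.36 → -$1,521.44
  Dec: +$728.92 − $6,085.68 → -$6,878.20
  Jan: +$728.92 → -$6,149.28
  Feb: +$728.92 → -$5,420.36
  Mar: +$728.92 → -$4,691.44
  Apr: +$728.92 → -$3,962.52
  May: +$728.92 → -$3,233.60
  Jun: +$728.92 − $411.00 → -$2,915.68
  Jul: +$728.92 → -$2,186.76
  Aug: +$728.92 → -$1,457.84
  Sep: +$728.92 → -$728.92
  Oct: +$728.92 → $0.00
Lowest trial balance = -$6,878.20 (Dec)
Initial deposit = cushion − low point = $1,457.84 − (-$6,878.20) = $8,336.04

$8,336.04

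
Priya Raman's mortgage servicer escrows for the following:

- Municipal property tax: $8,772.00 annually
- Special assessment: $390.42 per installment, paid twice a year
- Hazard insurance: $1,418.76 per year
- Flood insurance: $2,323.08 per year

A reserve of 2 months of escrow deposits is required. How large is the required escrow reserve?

$2,215.78

Municipal property tax — $8,772.00 per year
Special assessment — $390.42 × 2 = $780.84 per year
Hazard insurance — $1,418.76 per year
Flood insurance — $2,323.08 per year
Total per year = $8,772.00 + $780.84 + $1,418.76 + $2,323.08 = $13,294.68
Monthly escrow = $13,294.68 ÷ 12 = $1,107.89
Cushion = 2 × $1,107.89 = $2,215.78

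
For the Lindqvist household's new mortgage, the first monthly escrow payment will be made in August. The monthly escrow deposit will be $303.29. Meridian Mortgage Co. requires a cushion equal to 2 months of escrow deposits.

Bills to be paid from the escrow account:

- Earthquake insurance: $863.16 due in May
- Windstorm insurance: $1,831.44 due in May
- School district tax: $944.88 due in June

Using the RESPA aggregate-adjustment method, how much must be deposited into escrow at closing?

Cushion = 2 × $303.29 = $606.58
Trial balance (start $0, +$303.29 each month, − disbursements):
  Aug: +$303.29 → $303.29
  Sep: +$303.29 → $606.58
  Oct: +$303.29 → $909.87
  Nov: +$303.29 → $1,213.16
  Dec: +$303.29 → $1,516.45
  Jan: +$303.29 → $1,819.74
  Feb: +$303.29 → $2,123.03
  Mar: +$303.29 → $2,426.32
  Apr: +$303.29 → $2,729.61
  May: +$303.29 − $2,694.60 → $338.30
  Jun: +$303.29 − $944.88 → -$303.29
  Jul: +$303.29 → $0.00
Lowest trial balance = -$303.29 (Jun)
Initial deposit = cushion − low point = $606.58 − (-$303.29) = $909.87

$909.87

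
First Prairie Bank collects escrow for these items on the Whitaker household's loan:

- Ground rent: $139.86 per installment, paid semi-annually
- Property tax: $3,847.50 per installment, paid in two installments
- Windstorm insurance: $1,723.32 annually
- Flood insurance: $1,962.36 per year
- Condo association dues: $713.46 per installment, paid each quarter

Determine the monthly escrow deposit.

Ground rent: $139.86 × 2 = $279.72
Property tax: $3,847.50 × 2 = $7,695.00
Windstorm insurance: $1,723.32
Flood insurance: $1,962.36
Condo association dues: $713.46 × 4 = $2,853.84
Total annual escrow = $279.72 + $7,695.00 + $1,723.32 + $1,962.36 + $2,853.84 = $14,514.24
Per month = $14,514.24 / 12 = $1,209.52

$1,209.52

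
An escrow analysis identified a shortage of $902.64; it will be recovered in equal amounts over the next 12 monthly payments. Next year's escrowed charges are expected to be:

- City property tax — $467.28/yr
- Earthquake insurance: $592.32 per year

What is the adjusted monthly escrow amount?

City property tax: $467.28 per year
Earthquake insurance: $592.32 per year
Combined annual = $467.28 + $592.32 = $1,059.60
Base monthly escrow = $1,059.60 ÷ 12 = $88.30
Shortage spread = $902.64 / 12 = $75.22/mo
Adjusted monthly = $88.30 + $75.22 = $163.52

$163.52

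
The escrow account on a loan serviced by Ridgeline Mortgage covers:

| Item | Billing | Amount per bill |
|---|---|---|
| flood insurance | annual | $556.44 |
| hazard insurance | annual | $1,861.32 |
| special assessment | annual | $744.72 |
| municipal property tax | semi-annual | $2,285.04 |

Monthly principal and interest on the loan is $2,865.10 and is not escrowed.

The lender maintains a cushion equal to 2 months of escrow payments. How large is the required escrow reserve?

Flood insurance — $556.44
Hazard insurance — $1,861.32
Special assessment — $744.72
Municipal property tax — $2,285.04 × 2 = $4,570.08
Total per year = $556.44 + $1,861.32 + $744.72 + $4,570.08 = $7,732.56
Per month = $7,732.56 ÷ 12 = $644.38
Required cushion = 2 × $644.38 = $1,288.76

$1,288.76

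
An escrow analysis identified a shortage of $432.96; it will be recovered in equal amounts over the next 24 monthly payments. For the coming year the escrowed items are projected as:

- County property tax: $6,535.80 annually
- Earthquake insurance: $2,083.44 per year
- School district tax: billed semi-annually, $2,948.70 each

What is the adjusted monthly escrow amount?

$1,227.76

County property tax: $6,535.80
Earthquake insurance: $2,083.44
School district tax: $2,948.70 × 2 = $5,897.40
Annual escrow total = $6,535.80 + $2,083.44 + $5,897.40 = $14,516.64
Base monthly escrow = $14,516.64 ÷ 12 = $1,209.72
Monthly shortage recovery: $432.96 ÷ 24 = $18.04
Adjusted monthly = $1,209.72 + $18.04 = $1,227.76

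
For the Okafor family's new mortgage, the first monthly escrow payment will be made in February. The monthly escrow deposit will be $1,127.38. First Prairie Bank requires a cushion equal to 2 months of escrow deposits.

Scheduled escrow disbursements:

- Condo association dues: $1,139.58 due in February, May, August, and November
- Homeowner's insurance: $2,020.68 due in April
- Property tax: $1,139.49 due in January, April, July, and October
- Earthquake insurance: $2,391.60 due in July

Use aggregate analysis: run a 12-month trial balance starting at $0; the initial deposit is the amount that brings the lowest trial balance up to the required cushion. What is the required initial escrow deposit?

Cushion = 2 × $1,127.38 = $2,254.76
Trial balance (start $0, +$1,127.38 each month, − disbursements):
  Feb: +$1,127.38 − $1,139.58 → -$12.20
  Mar: +$1,127.38 → $1,115.18
  Apr: +$1,127.38 − $3,160.17 → -$917.61
  May: +$1,127.38 − $1,139.58 → -$929.81
  Jun: +$1,127.38 → $197.57
  Jul: +$1,127.38 − $3,531.09 → -$2,206.14
  Aug: +$1,127.38 − $1,139.58 → -$2,218.34
  Sep: +$1,127.38 → -$1,090.96
  Oct: +$1,127.38 − $1,139.49 → -$1,103.07
  Nov: +$1,127.38 − $1,139.58 → -$1,115.27
  Dec: +$1,127.38 → $12.11
  Jan: +$1,127.38 − $1,139.49 → $0.00
Lowest trial balance = -$2,218.34 (Aug)
Initial deposit = cushion − low point = $2,254.76 − (-$2,218.34) = $4,473.10

$4,473.10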